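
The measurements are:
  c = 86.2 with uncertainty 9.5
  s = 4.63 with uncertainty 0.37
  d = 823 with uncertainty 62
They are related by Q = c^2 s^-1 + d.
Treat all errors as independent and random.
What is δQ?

381

Let p = c^2·s^-1 = 1600. δp/p = √((2·δc/c)² + (-1·δs/s)²) = √(0.0486 + 0.00639) = 0.234, so δp = 376.
Q = p + d: δQ = √(δp² + δd²) = √(1.42e+05 + 3840) = 381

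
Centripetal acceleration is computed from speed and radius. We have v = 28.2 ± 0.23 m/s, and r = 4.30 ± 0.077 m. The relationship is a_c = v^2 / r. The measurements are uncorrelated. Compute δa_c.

Relative error in a monomial: (δa_c/a_c)² = Σ (nᵢ · δxᵢ/xᵢ)².
  (2·δv/v)² = (2×0.00816)² = 0.000266;  (-1·δr/r)² = (-1×0.0179)² = 0.000321
δa_c/a_c = √(0.000587) = 0.0242
a_c = 185 m/s^2, so δa_c = 0.0242 × 185 = 4.48 m/s^2.

4.48 m/s^2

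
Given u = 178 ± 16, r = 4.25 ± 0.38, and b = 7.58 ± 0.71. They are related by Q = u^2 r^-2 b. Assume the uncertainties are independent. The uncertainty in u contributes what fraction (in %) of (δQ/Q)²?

(δQ/Q)² = (2·δu/u)² + (-2·δr/r)² + (1·δb/b)²
  u term: (2×0.0899)² = 0.0323
  r term: (-2×0.0894)² = 0.0320
  b term: (1×0.0937)² = 0.00877
Total = 0.0731. Share from u = 0.0323/0.0731 = 0.442.

44.2%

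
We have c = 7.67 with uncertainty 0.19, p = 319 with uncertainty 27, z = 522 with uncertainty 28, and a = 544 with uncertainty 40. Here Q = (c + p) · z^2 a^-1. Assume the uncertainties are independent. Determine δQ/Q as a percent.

Let u = c + p = 327. δu = √(δc² + δp²) = √(0.0361 + 729) = 27.0, so δu/u = 0.0827.
Q is then a monomial in u, z, a:
δQ/Q = √((δu/u)² + (2·δz/z)² + (-1·δa/a)²) = √(0.00683 + 0.0115 + 0.00541) = 0.154

15.4%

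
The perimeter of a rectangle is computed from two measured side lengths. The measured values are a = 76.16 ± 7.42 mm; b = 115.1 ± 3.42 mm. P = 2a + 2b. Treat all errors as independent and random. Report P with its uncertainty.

Absolute uncertainties add in quadrature for a linear combination:
  (2·δa)² = 220;  (2·δb)² = 46.8
δP = √(267) = 16.3 mm
P = 382.5 mm.

382.5 ± 16.3 mm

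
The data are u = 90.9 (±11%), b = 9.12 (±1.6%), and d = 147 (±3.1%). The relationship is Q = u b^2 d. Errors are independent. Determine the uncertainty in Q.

1.32e+05

Relative error in a monomial: (δQ/Q)² = Σ (nᵢ · δxᵢ/xᵢ)².
  (1·δu/u)² = (1×0.110)² = 0.0121;  (2·δb/b)² = (2×0.0160)² = 0.00102;  (1·δd/d)² = (1×0.0310)² = 0.000961
δQ/Q = √(0.0141) = 0.119
Q = 1.11e+06, so δQ = 0.119 × 1.11e+06 = 1.32e+05.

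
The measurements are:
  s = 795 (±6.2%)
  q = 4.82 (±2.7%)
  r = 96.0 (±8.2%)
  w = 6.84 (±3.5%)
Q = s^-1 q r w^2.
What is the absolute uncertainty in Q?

3.47

Products/powers → add relative errors in quadrature, weighted by exponent:
  (-1·δs/s)² = (-1×0.0620)² = 0.00384;  (1·δq/q)² = (1×0.0270)² = 0.000729;  (1·δr/r)² = (1×0.0820)² = 0.00672;  (2·δw/w)² = (2×0.0350)² = 0.00490
δQ/Q = √(0.0162) = 0.127
Q = 27.2, so δQ = 0.127 × 27.2 = 3.47.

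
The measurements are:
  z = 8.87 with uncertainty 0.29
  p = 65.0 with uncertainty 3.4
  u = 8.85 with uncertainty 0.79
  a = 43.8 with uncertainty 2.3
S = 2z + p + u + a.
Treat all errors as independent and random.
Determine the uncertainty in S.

Sums and differences: (δS)² = Σ (cᵢ δxᵢ)².
  (2·δz)² = 0.336;  (δp)² = 11.6;  (δu)² = 0.624;  (δa)² = 5.29
δS = √(17.8) = 4.22

4.22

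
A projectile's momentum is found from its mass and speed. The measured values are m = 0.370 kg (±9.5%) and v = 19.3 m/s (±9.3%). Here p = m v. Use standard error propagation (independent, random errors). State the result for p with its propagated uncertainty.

Relative error in a monomial: (δp/p)² = Σ (nᵢ · δxᵢ/xᵢ)².
  (1·δm/m)² = (1×0.0950)² = 0.00903;  (1·δv/v)² = (1×0.0930)² = 0.00865
δp/p = √(0.0177) = 0.133
p = 7.14 kg·m/s, so δp = 0.133 × 7.14 = 0.949 kg·m/s.

7.14 ± 0.949 kg·m/s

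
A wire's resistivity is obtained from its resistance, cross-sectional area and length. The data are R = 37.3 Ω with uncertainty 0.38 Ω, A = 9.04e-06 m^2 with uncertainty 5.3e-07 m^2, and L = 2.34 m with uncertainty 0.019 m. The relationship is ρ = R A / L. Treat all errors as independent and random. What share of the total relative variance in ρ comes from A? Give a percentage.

(δρ/ρ)² = (1·δR/R)² + (1·δA/A)² + (-1·δL/L)²
  R term: (1×0.0102)² = 0.000104
  A term: (1×0.0586)² = 0.00344
  L term: (-1×0.00812)² = 6.59e-05
Total = 0.00361. Share from A = 0.00344/0.00361 = 0.953.

95.3%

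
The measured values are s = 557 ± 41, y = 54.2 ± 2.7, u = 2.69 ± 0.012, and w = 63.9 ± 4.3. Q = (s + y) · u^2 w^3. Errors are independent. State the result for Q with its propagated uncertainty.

(1.15 ± 0.246) × 10^9

Let h = s + y = 611. δh = √(δs² + δy²) = √(1680 + 7.29) = 41.1, so δh/h = 0.0672.
Q is then a monomial in h, u, w:
δQ/Q = √((δh/h)² + (2·δu/u)² + (3·δw/w)²) = √(0.00452 + 7.96e-05 + 0.0408) = 0.213
Q = 1.15e+09, so δQ = 0.213 × 1.15e+09 = 2.46e+08.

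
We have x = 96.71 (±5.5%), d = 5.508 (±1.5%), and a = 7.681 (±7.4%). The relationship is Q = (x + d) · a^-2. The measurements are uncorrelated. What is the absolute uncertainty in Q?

0.272

Let u = x + d = 102.2. δu = √(δx² + δd²) = √(28.3 + 0.00683) = 5.32, so δu/u = 0.0520.
Q is then a monomial in u, a:
δQ/Q = √((δu/u)² + (-2·δa/a)²) = √(0.00271 + 0.0219) = 0.157
Q = 1.733, so δQ = 0.157 × 1.733 = 0.272.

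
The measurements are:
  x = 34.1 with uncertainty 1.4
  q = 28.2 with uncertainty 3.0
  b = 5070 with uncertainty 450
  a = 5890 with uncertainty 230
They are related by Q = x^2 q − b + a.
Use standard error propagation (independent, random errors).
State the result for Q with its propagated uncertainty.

33600 ± 4440

Let p = x^2·q = 32800. δp/p = √((2·δx/x)² + (1·δq/q)²) = √(0.00674 + 0.0113) = 0.134, so δp = 4410.
Q = p − b + a: δQ = √(δp² + δb² + δa²) = √(1.94e+07 + 2.02e+05 + 52900) = 4440
Q = 33600.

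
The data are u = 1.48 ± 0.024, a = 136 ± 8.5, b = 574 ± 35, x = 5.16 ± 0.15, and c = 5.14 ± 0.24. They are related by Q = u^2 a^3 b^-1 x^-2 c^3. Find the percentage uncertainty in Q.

25.1%

Relative error in a monomial: (δQ/Q)² = Σ (nᵢ · δxᵢ/xᵢ)².
  (2·δu/u)² = (2×0.0162)² = 0.00105;  (3·δa/a)² = (3×0.0625)² = 0.0352;  (-1·δb/b)² = (-1×0.0610)² = 0.00372;  (-2·δx/x)² = (-2×0.0291)² = 0.00338;  (3·δc/c)² = (3×0.0467)² = 0.0196
δQ/Q = √(0.0629) = 0.251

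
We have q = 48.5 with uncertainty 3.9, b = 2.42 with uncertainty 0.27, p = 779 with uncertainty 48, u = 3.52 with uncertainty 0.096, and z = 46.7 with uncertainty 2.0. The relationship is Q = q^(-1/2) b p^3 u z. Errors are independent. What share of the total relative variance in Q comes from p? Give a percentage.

(δQ/Q)² = (−½·δq/q)² + (1·δb/b)² + (3·δp/p)² + (1·δu/u)² + (1·δz/z)²
  q term: (-0.5×0.0804)² = 0.00162
  b term: (1×0.112)² = 0.0124
  p term: (3×0.0616)² = 0.0342
  u term: (1×0.0273)² = 0.000744
  z term: (1×0.0428)² = 0.00183
Total = 0.0508. Share from p = 0.0342/0.0508 = 0.672.

67.2%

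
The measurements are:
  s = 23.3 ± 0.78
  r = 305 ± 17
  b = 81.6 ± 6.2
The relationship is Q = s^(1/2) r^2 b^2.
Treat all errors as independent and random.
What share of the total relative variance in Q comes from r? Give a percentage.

34.7%

(δQ/Q)² = (½·δs/s)² + (2·δr/r)² + (2·δb/b)²
  s term: (0.5×0.0335)² = 0.000280
  r term: (2×0.0557)² = 0.0124
  b term: (2×0.0760)² = 0.0231
Total = 0.0358. Share from r = 0.0124/0.0358 = 0.347.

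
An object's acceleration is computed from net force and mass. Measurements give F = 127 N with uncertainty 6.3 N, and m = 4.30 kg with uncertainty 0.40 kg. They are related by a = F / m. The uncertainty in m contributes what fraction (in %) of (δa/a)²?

77.9%

(δa/a)² = (1·δF/F)² + (-1·δm/m)²
  F term: (1×0.0496)² = 0.00246
  m term: (-1×0.0930)² = 0.00865
Total = 0.0111. Share from m = 0.00865/0.0111 = 0.779.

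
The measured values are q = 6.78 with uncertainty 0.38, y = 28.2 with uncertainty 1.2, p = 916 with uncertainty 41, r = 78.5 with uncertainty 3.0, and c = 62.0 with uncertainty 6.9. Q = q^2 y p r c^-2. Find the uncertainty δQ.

Relative error in a monomial: (δQ/Q)² = Σ (nᵢ · δxᵢ/xᵢ)².
  (2·δq/q)² = (2×0.0560)² = 0.0126;  (1·δy/y)² = (1×0.0426)² = 0.00181;  (1·δp/p)² = (1×0.0448)² = 0.00200;  (1·δr/r)² = (1×0.0382)² = 0.00146;  (-2·δc/c)² = (-2×0.111)² = 0.0495
δQ/Q = √(0.0674) = 0.260
Q = 24200, so δQ = 0.260 × 24200 = 6290.

6290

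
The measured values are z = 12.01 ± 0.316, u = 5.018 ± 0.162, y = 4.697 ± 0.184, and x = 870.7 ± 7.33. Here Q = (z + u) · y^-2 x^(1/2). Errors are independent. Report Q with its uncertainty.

Let w = z + u = 17.03. δw = √(δz² + δu²) = √(0.0999 + 0.0262) = 0.355, so δw/w = 0.0209.
Q is then a monomial in w, y, x:
δQ/Q = √((δw/w)² + (-2·δy/y)² + (½·δx/x)²) = √(0.000435 + 0.00614 + 1.77e-05) = 0.0812
Q = 22.77, so δQ = 0.0812 × 22.77 = 1.85.

22.77 ± 1.85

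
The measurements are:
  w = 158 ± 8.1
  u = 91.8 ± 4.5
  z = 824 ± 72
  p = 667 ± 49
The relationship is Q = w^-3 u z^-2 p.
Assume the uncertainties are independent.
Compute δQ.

Q is a product of powers, so relative uncertainties combine in quadrature:
  (-3·δw/w)² = (-3×0.0513)² = 0.0237;  (1·δu/u)² = (1×0.0490)² = 0.00240;  (-2·δz/z)² = (-2×0.0874)² = 0.0305;  (1·δp/p)² = (1×0.0735)² = 0.00540
δQ/Q = √(0.0620) = 0.249
Q = 2.29e-08, so δQ = 0.249 × 2.29e-08 = 5.69e-09.

5.69e-09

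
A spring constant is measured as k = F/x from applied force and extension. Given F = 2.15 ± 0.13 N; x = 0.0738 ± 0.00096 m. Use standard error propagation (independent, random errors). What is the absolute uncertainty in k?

Since k is a product/quotient, work with relative uncertainties:
  (1·δF/F)² = (1×0.0605)² = 0.00366;  (-1·δx/x)² = (-1×0.0130)² = 0.000169
δk/k = √(0.00383) = 0.0618
k = 29.1 N/m, so δk = 0.0618 × 29.1 = 1.80 N/m.

1.80 N/m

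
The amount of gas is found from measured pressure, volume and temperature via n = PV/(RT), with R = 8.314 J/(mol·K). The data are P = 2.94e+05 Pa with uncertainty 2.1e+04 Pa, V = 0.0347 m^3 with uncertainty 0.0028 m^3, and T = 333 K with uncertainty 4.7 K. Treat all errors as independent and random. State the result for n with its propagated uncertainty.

Each factor contributes (exponent × relative error)² to (δn/n)²:
  (1·δP/P)² = (1×0.0714)² = 0.00510;  (1·δV/V)² = (1×0.0807)² = 0.00651;  (-1·δT/T)² = (-1×0.0141)² = 0.000199
δn/n = √(0.0118) = 0.109
n = 3.68 mol, so δn = 0.109 × 3.68 = 0.400 mol.

3.68 ± 0.400 mol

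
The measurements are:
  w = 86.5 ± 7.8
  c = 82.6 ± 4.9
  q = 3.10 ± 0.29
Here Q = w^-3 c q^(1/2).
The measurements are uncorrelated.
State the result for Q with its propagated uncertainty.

For a monomial Q ∝ w^-3, c, q^(1/2), fractional errors add in quadrature:
  (-3·δw/w)² = (-3×0.0902)² = 0.0732;  (1·δc/c)² = (1×0.0593)² = 0.00352;  (½·δq/q)² = (0.5×0.0935)² = 0.00219
δQ/Q = √(0.0789) = 0.281
Q = 0.000225, so δQ = 0.281 × 0.000225 = 6.31e-05.

(2.25 ± 0.631) × 10^-4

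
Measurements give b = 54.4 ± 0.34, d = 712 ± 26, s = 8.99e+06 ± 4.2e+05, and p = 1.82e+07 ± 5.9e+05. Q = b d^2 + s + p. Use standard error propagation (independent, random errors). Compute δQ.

Let w = b·d^2 = 2.76e+07. δw/w = √((1·δb/b)² + (2·δd/d)²) = √(3.91e-05 + 0.00533) = 0.0733, so δw = 2.02e+06.
Q = w + s + p: δQ = √(δw² + δs² + δp²) = √(4.09e+12 + 1.76e+11 + 3.48e+11) = 2.15e+06

2.15e+06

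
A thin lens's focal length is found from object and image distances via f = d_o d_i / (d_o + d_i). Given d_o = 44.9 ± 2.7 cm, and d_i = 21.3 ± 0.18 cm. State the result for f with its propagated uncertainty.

14.4 ± 0.292 cm

∂f/∂d_o = (d_i/(d_o+d_i))² = 0.104;  ∂f/∂d_i = (d_o/(d_o+d_i))² = 0.460
δf = √((∂f/∂d_o · δd_o)² + (∂f/∂d_i · δd_i)²) = √(0.0781 + 0.00686) = 0.292 cm
f = 14.4 cm.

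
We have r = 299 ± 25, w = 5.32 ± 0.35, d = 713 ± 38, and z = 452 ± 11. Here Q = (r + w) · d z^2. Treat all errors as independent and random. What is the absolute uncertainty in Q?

Let u = r + w = 304. δu = √(δr² + δw²) = √(625 + 0.122) = 25.0, so δu/u = 0.0822.
Q is then a monomial in u, d, z:
δQ/Q = √((δu/u)² + (1·δd/d)² + (2·δz/z)²) = √(0.00675 + 0.00284 + 0.00237) = 0.109
Q = 4.43e+10, so δQ = 0.109 × 4.43e+10 = 4.85e+09.

4.85e+09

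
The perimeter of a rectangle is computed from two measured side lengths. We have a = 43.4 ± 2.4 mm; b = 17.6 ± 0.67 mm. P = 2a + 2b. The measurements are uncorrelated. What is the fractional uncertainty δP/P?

Absolute uncertainties add in quadrature for a linear combination:
  (2·δa)² = 23.0;  (2·δb)² = 1.80
δP = √(24.8) = 4.98 mm
P = 122 mm, so δP/P = 4.98/122 = 0.0408.

0.0408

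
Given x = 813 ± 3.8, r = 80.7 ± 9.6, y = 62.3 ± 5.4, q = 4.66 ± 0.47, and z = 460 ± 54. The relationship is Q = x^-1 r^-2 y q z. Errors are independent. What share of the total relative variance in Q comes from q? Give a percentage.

(δQ/Q)² = (-1·δx/x)² + (-2·δr/r)² + (1·δy/y)² + (1·δq/q)² + (1·δz/z)²
  x term: (-1×0.00467)² = 2.18e-05
  r term: (-2×0.119)² = 0.0566
  y term: (1×0.0867)² = 0.00751
  q term: (1×0.101)² = 0.0102
  z term: (1×0.117)² = 0.0138
Total = 0.0881. Share from q = 0.0102/0.0881 = 0.115.

11.5%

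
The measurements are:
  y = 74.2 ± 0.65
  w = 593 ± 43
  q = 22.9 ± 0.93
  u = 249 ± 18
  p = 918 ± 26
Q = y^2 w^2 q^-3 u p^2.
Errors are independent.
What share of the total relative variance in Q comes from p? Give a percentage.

(δQ/Q)² = (2·δy/y)² + (2·δw/w)² + (-3·δq/q)² + (1·δu/u)² + (2·δp/p)²
  y term: (2×0.00876)² = 0.000307
  w term: (2×0.0725)² = 0.0210
  q term: (-3×0.0406)² = 0.0148
  u term: (1×0.0723)² = 0.00523
  p term: (2×0.0283)² = 0.00321
Total = 0.0446. Share from p = 0.00321/0.0446 = 0.0719.

7.19%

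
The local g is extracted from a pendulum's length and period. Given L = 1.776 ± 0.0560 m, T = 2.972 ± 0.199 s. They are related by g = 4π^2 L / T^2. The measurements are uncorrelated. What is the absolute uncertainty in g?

1.09 m/s^2

Each factor contributes (exponent × relative error)² to (δg/g)²:
  (1·δL/L)² = (1×0.0315)² = 0.000994;  (-2·δT/T)² = (-2×0.0670)² = 0.0179
δg/g = √(0.0189) = 0.138
g = 7.938 m/s^2, so δg = 0.138 × 7.938 = 1.09 m/s^2.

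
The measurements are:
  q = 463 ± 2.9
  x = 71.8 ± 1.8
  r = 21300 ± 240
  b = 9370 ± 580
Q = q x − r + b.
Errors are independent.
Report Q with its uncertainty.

Let p = q·x = 33200. δp/p = √((1·δq/q)² + (1·δx/x)²) = √(3.92e-05 + 0.000628) = 0.0258, so δp = 859.
Q = p − r + b: δQ = √(δp² + δr² + δb²) = √(7.38e+05 + 57600 + 3.36e+05) = 1060
Q = 21300.

21300 ± 1060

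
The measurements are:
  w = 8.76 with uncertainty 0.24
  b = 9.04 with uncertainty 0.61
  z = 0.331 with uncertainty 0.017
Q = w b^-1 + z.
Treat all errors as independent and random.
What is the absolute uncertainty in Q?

0.0726

Let p = w·b^-1 = 0.969. δp/p = √((1·δw/w)² + (-1·δb/b)²) = √(0.000751 + 0.00455) = 0.0728, so δp = 0.0706.
Q = p + z: δQ = √(δp² + δz²) = √(0.00498 + 0.000289) = 0.0726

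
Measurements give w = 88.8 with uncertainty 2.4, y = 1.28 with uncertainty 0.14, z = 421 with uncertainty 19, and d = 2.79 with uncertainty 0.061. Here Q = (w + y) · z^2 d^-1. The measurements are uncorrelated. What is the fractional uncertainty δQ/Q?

0.0966

Let u = w + y = 90.1. δu = √(δw² + δy²) = √(5.76 + 0.0196) = 2.40, so δu/u = 0.0267.
Q is then a monomial in u, z, d:
δQ/Q = √((δu/u)² + (2·δz/z)² + (-1·δd/d)²) = √(0.000712 + 0.00815 + 0.000478) = 0.0966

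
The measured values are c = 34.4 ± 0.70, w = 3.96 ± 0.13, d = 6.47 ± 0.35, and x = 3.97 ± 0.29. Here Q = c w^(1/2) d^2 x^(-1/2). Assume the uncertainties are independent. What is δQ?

Products/powers → add relative errors in quadrature, weighted by exponent:
  (1·δc/c)² = (1×0.0203)² = 0.000414;  (½·δw/w)² = (0.5×0.0328)² = 0.000269;  (2·δd/d)² = (2×0.0541)² = 0.0117;  (−½·δx/x)² = (-0.5×0.0730)² = 0.00133
δQ/Q = √(0.0137) = 0.117
Q = 1440, so δQ = 0.117 × 1440 = 168.

168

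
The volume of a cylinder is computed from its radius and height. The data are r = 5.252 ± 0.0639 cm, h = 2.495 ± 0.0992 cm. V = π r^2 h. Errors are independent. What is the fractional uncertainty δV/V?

Since V is a product/quotient, work with relative uncertainties:
  (2·δr/r)² = (2×0.0122)² = 0.000592;  (1·δh/h)² = (1×0.0398)² = 0.00158
δV/V = √(0.00217) = 0.0466

0.0466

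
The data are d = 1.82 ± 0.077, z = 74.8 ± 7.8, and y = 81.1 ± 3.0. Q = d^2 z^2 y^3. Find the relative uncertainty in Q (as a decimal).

0.251

Each factor contributes (exponent × relative error)² to (δQ/Q)²:
  (2·δd/d)² = (2×0.0423)² = 0.00716;  (2·δz/z)² = (2×0.104)² = 0.0435;  (3·δy/y)² = (3×0.0370)² = 0.0123
δQ/Q = √(0.0630) = 0.251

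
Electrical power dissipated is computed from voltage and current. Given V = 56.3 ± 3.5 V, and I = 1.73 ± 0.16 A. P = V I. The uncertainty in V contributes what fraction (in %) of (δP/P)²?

31.1%

(δP/P)² = (1·δV/V)² + (1·δI/I)²
  V term: (1×0.0622)² = 0.00386
  I term: (1×0.0925)² = 0.00855
Total = 0.0124. Share from V = 0.00386/0.0124 = 0.311.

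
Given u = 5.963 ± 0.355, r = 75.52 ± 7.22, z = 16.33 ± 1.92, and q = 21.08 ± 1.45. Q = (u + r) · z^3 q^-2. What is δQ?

Let w = u + r = 81.48. δw = √(δu² + δr²) = √(0.126 + 52.1) = 7.23, so δw/w = 0.0887.
Q is then a monomial in w, z, q:
δQ/Q = √((δw/w)² + (3·δz/z)² + (-2·δq/q)²) = √(0.00787 + 0.124 + 0.0189) = 0.389
Q = 798.5, so δQ = 0.389 × 798.5 = 311.

311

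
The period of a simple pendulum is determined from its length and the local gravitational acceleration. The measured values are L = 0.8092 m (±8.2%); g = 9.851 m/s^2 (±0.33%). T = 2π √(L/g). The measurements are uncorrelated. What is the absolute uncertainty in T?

0.0739 s

T is a product of powers, so relative uncertainties combine in quadrature:
  (½·δL/L)² = (0.5×0.0820)² = 0.00168;  (−½·δg/g)² = (-0.5×0.00330)² = 2.72e-06
δT/T = √(0.00168) = 0.0410
T = 1.801 s, so δT = 0.0410 × 1.801 = 0.0739 s.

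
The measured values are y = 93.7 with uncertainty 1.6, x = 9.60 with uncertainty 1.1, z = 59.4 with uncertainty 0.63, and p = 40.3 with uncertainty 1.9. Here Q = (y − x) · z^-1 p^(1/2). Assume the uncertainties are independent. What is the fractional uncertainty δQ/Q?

Let u = y − x = 84.1. δu = √(δy² + δx²) = √(2.56 + 1.21) = 1.94, so δu/u = 0.0231.
Q is then a monomial in u, z, p:
δQ/Q = √((δu/u)² + (-1·δz/z)² + (½·δp/p)²) = √(0.000533 + 0.000112 + 0.000556) = 0.0347

0.0347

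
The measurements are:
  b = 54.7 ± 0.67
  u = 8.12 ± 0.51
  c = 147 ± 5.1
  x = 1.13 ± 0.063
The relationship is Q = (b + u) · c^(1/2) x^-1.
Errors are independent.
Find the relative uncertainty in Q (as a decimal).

0.0599

Let w = b + u = 62.8. δw = √(δb² + δu²) = √(0.449 + 0.260) = 0.842, so δw/w = 0.0134.
Q is then a monomial in w, c, x:
δQ/Q = √((δw/w)² + (½·δc/c)² + (-1·δx/x)²) = √(0.000180 + 0.000301 + 0.00311) = 0.0599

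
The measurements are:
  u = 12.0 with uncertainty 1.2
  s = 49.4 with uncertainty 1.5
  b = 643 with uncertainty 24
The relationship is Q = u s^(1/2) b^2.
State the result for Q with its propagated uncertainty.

Each factor contributes (exponent × relative error)² to (δQ/Q)²:
  (1·δu/u)² = (1×0.100)² = 0.0100;  (½·δs/s)² = (0.5×0.0304)² = 0.000230;  (2·δb/b)² = (2×0.0373)² = 0.00557
δQ/Q = √(0.0158) = 0.126
Q = 3.49e+07, so δQ = 0.126 × 3.49e+07 = 4.38e+06.

(3.49 ± 0.438) × 10^7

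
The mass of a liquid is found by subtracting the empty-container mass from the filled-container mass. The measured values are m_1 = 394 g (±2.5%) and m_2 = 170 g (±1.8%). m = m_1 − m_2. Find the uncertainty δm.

10.3 g

m is a linear combination, so absolute uncertainties add in quadrature:
  (δm_1)² = 97.0;  (δm_2)² = 9.36
δm = √(106) = 10.3 g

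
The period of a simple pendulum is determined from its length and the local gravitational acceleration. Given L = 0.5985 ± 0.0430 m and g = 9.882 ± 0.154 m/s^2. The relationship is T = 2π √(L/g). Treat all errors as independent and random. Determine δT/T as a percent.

3.68%

T is a product of powers, so relative uncertainties combine in quadrature:
  (½·δL/L)² = (0.5×0.0718)² = 0.00129;  (−½·δg/g)² = (-0.5×0.0156)² = 6.07e-05
δT/T = √(0.00135) = 0.0368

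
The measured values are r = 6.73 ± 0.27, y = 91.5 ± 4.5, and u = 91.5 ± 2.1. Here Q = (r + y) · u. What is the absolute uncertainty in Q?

461

Let w = r + y = 98.2. δw = √(δr² + δy²) = √(0.0729 + 20.2) = 4.51, so δw/w = 0.0459.
Q is then a monomial in w, u:
δQ/Q = √((δw/w)² + (1·δu/u)²) = √(0.00211 + 0.000527) = 0.0513
Q = 8990, so δQ = 0.0513 × 8990 = 461.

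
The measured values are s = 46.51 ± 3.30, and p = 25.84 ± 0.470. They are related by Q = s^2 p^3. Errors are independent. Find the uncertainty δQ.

Products/powers → add relative errors in quadrature, weighted by exponent:
  (2·δs/s)² = (2×0.0710)² = 0.0201;  (3·δp/p)² = (3×0.0182)² = 0.00298
δQ/Q = √(0.0231) = 0.152
Q = 3.732e+07, so δQ = 0.152 × 3.732e+07 = 5.67e+06.

5.67e+06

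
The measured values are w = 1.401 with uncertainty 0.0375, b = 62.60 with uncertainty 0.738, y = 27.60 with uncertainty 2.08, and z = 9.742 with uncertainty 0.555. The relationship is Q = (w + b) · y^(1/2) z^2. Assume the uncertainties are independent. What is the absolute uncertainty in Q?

3850

Let u = w + b = 64.00. δu = √(δw² + δb²) = √(0.00141 + 0.545) = 0.739, so δu/u = 0.0115.
Q is then a monomial in u, y, z:
δQ/Q = √((δu/u)² + (½·δy/y)² + (2·δz/z)²) = √(0.000133 + 0.00142 + 0.0130) = 0.121
Q = 31910, so δQ = 0.121 × 31910 = 3850.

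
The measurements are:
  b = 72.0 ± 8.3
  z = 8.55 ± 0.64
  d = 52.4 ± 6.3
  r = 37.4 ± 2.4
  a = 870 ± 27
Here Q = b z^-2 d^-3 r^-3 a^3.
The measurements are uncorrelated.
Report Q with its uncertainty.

Each factor contributes (exponent × relative error)² to (δQ/Q)²:
  (1·δb/b)² = (1×0.115)² = 0.0133;  (-2·δz/z)² = (-2×0.0749)² = 0.0224;  (-3·δd/d)² = (-3×0.120)² = 0.130;  (-3·δr/r)² = (-3×0.0642)² = 0.0371;  (3·δa/a)² = (3×0.0310)² = 0.00867
δQ/Q = √(0.212) = 0.460
Q = 0.0862, so δQ = 0.460 × 0.0862 = 0.0396.

0.0862 ± 0.0396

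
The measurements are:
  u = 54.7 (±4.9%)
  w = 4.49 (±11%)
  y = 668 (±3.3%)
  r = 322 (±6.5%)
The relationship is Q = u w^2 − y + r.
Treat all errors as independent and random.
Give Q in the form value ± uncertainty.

757 ± 250

Let p = u·w^2 = 1100. δp/p = √((1·δu/u)² + (2·δw/w)²) = √(0.00240 + 0.0484) = 0.225, so δp = 249.
Q = p − y + r: δQ = √(δp² + δy² + δr²) = √(61800 + 486 + 438) = 250
Q = 757.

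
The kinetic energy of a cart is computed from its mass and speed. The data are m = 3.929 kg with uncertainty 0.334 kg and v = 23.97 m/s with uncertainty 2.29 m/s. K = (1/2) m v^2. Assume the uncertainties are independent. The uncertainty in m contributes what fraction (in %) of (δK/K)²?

(δK/K)² = (1·δm/m)² + (2·δv/v)²
  m term: (1×0.0850)² = 0.00723
  v term: (2×0.0955)² = 0.0365
Total = 0.0437. Share from m = 0.00723/0.0437 = 0.165.

16.5%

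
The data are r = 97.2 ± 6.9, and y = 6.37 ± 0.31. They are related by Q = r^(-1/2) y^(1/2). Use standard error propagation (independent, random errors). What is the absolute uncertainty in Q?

Since Q is a product/quotient, work with relative uncertainties:
  (−½·δr/r)² = (-0.5×0.0710)² = 0.00126;  (½·δy/y)² = (0.5×0.0487)² = 0.000592
δQ/Q = √(0.00185) = 0.0430
Q = 0.256, so δQ = 0.0430 × 0.256 = 0.0110.

0.0110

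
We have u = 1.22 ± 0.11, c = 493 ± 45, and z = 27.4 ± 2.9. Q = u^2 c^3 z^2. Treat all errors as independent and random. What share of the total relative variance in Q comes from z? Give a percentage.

(δQ/Q)² = (2·δu/u)² + (3·δc/c)² + (2·δz/z)²
  u term: (2×0.0902)² = 0.0325
  c term: (3×0.0913)² = 0.0750
  z term: (2×0.106)² = 0.0448
Total = 0.152. Share from z = 0.0448/0.152 = 0.294.

29.4%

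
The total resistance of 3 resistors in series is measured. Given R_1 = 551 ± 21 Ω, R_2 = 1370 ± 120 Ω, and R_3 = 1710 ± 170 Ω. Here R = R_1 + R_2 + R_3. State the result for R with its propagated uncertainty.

3630 ± 209 Ω

Each term contributes (cᵢ δxᵢ)² to (δR)²:
  (δR_1)² = 441;  (δR_2)² = 14400;  (δR_3)² = 28900
δR = √(43700) = 209 Ω
R = 3630 Ω.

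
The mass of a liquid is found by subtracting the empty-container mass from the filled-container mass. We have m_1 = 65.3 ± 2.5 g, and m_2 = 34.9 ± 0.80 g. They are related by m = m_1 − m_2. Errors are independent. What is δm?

2.62 g

m is a linear combination, so absolute uncertainties add in quadrature:
  (δm_1)² = 6.25;  (δm_2)² = 0.640
δm = √(6.89) = 2.62 g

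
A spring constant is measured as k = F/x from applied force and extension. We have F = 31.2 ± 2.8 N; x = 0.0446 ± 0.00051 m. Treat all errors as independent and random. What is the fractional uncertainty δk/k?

0.0905

Since k is a product/quotient, work with relative uncertainties:
  (1·δF/F)² = (1×0.0897)² = 0.00805;  (-1·δx/x)² = (-1×0.0114)² = 0.000131
δk/k = √(0.00818) = 0.0905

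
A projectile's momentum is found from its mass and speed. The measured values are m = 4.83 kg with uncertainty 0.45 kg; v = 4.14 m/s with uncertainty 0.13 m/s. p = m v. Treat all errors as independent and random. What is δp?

Products/powers → add relative errors in quadrature, weighted by exponent:
  (1·δm/m)² = (1×0.0932)² = 0.00868;  (1·δv/v)² = (1×0.0314)² = 0.000986
δp/p = √(0.00967) = 0.0983
p = 20.0 kg·m/s, so δp = 0.0983 × 20.0 = 1.97 kg·m/s.

1.97 kg·m/s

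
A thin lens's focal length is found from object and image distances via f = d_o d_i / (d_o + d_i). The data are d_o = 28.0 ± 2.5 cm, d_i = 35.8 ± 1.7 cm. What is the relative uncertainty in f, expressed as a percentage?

∂f/∂d_o = (d_i/(d_o+d_i))² = 0.315;  ∂f/∂d_i = (d_o/(d_o+d_i))² = 0.193
δf = √((∂f/∂d_o · δd_o)² + (∂f/∂d_i · δd_i)²) = √(0.620 + 0.107) = 0.853 cm
f = 15.7 cm, so δf/f = 0.853/15.7 = 0.0543.

5.43%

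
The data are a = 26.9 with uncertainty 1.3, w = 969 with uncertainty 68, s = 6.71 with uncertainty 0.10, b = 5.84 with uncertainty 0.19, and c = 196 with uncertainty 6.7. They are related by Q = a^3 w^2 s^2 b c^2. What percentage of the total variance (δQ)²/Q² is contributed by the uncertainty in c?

(δQ/Q)² = (3·δa/a)² + (2·δw/w)² + (2·δs/s)² + (1·δb/b)² + (2·δc/c)²
  a term: (3×0.0483)² = 0.0210
  w term: (2×0.0702)² = 0.0197
  s term: (2×0.0149)² = 0.000888
  b term: (1×0.0325)² = 0.00106
  c term: (2×0.0342)² = 0.00467
Total = 0.0473. Share from c = 0.00467/0.0473 = 0.0987.

9.87%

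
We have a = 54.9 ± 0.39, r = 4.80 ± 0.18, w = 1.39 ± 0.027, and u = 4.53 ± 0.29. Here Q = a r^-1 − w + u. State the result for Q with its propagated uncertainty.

14.6 ± 0.525

Let p = a·r^-1 = 11.4. δp/p = √((1·δa/a)² + (-1·δr/r)²) = √(5.05e-05 + 0.00141) = 0.0382, so δp = 0.437.
Q = p − w + u: δQ = √(δp² + δw² + δu²) = √(0.191 + 0.000729 + 0.0841) = 0.525
Q = 14.6.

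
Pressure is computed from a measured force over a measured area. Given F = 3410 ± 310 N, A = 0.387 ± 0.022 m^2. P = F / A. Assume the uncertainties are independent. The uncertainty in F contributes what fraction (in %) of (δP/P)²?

(δP/P)² = (1·δF/F)² + (-1·δA/A)²
  F term: (1×0.0909)² = 0.00826
  A term: (-1×0.0568)² = 0.00323
Total = 0.0115. Share from F = 0.00826/0.0115 = 0.719.

71.9%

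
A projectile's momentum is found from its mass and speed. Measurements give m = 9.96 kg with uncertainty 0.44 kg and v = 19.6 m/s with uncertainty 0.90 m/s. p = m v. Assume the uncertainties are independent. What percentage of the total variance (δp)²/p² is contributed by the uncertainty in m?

48.1%

(δp/p)² = (1·δm/m)² + (1·δv/v)²
  m term: (1×0.0442)² = 0.00195
  v term: (1×0.0459)² = 0.00211
Total = 0.00406. Share from m = 0.00195/0.00406 = 0.481.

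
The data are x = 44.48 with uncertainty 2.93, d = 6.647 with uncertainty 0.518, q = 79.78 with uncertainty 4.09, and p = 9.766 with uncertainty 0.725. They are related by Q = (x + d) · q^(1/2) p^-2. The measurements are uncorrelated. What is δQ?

Let u = x + d = 51.13. δu = √(δx² + δd²) = √(8.58 + 0.268) = 2.98, so δu/u = 0.0582.
Q is then a monomial in u, q, p:
δQ/Q = √((δu/u)² + (½·δq/q)² + (-2·δp/p)²) = √(0.00339 + 0.000657 + 0.0220) = 0.162
Q = 4.788, so δQ = 0.162 × 4.788 = 0.773.

0.773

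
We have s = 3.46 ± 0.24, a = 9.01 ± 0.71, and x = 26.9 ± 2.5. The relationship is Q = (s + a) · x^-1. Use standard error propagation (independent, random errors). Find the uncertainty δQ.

Let u = s + a = 12.5. δu = √(δs² + δa²) = √(0.0576 + 0.504) = 0.749, so δu/u = 0.0601.
Q is then a monomial in u, x:
δQ/Q = √((δu/u)² + (-1·δx/x)²) = √(0.00361 + 0.00864) = 0.111
Q = 0.464, so δQ = 0.111 × 0.464 = 0.0513.

0.0513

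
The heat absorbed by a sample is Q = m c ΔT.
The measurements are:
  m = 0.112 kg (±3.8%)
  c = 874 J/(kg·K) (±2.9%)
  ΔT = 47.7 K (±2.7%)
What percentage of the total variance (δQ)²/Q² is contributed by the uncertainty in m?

47.9%

(δQ/Q)² = (1·δm/m)² + (1·δc/c)² + (1·δΔT/ΔT)²
  m term: (1×0.0380)² = 0.00144
  c term: (1×0.0290)² = 0.000841
  ΔT term: (1×0.0270)² = 0.000729
Total = 0.00301. Share from m = 0.00144/0.00301 = 0.479.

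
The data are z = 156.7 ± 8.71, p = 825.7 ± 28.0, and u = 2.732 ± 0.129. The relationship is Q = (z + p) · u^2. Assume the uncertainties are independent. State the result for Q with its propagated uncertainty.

7332 ± 726

Let w = z + p = 982.4. δw = √(δz² + δp²) = √(75.9 + 784) = 29.3, so δw/w = 0.0298.
Q is then a monomial in w, u:
δQ/Q = √((δw/w)² + (2·δu/u)²) = √(0.000891 + 0.00892) = 0.0990
Q = 7332, so δQ = 0.0990 × 7332 = 726.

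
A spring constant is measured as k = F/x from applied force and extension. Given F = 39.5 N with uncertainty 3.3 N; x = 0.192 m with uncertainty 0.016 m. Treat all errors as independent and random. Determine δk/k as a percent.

11.8%

Each factor contributes (exponent × relative error)² to (δk/k)²:
  (1·δF/F)² = (1×0.0835)² = 0.00698;  (-1·δx/x)² = (-1×0.0833)² = 0.00694
δk/k = √(0.0139) = 0.118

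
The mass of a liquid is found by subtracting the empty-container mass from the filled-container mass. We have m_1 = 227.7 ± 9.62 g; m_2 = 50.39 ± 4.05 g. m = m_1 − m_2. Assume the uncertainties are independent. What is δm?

m is a linear combination, so absolute uncertainties add in quadrature:
  (δm_1)² = 92.5;  (δm_2)² = 16.4
δm = √(109) = 10.4 g

10.4 g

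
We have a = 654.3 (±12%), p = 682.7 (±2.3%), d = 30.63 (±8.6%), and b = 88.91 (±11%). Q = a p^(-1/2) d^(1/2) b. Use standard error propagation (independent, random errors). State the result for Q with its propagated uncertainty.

12320 ± 2080

Relative error in a monomial: (δQ/Q)² = Σ (nᵢ · δxᵢ/xᵢ)².
  (1·δa/a)² = (1×0.120)² = 0.0144;  (−½·δp/p)² = (-0.5×0.0230)² = 0.000132;  (½·δd/d)² = (0.5×0.0860)² = 0.00185;  (1·δb/b)² = (1×0.110)² = 0.0121
δQ/Q = √(0.0285) = 0.169
Q = 12320, so δQ = 0.169 × 12320 = 2080.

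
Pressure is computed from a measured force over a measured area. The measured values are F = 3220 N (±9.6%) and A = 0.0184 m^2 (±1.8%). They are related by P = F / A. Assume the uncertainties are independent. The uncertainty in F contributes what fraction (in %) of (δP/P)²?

96.6%

(δP/P)² = (1·δF/F)² + (-1·δA/A)²
  F term: (1×0.0960)² = 0.00922
  A term: (-1×0.0180)² = 0.000324
Total = 0.00954. Share from F = 0.00922/0.00954 = 0.966.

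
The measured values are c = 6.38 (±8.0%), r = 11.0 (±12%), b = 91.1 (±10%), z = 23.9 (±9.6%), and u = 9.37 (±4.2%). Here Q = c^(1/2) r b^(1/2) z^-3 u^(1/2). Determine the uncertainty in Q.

For a monomial Q ∝ c^(1/2), r, b^(1/2), z^-3, u^(1/2), fractional errors add in quadrature:
  (½·δc/c)² = (0.5×0.0800)² = 0.00160;  (1·δr/r)² = (1×0.120)² = 0.0144;  (½·δb/b)² = (0.5×0.100)² = 0.00250;  (-3·δz/z)² = (-3×0.0960)² = 0.0829;  (½·δu/u)² = (0.5×0.0420)² = 0.000441
δQ/Q = √(0.102) = 0.319
Q = 0.0595, so δQ = 0.319 × 0.0595 = 0.0190.

0.0190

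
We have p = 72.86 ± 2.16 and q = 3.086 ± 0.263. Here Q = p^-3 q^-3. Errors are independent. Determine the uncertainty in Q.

2.38e-08

For a monomial Q ∝ p^-3, q^-3, fractional errors add in quadrature:
  (-3·δp/p)² = (-3×0.0296)² = 0.00791;  (-3·δq/q)² = (-3×0.0852)² = 0.0654
δQ/Q = √(0.0733) = 0.271
Q = 8.797e-08, so δQ = 0.271 × 8.797e-08 = 2.38e-08.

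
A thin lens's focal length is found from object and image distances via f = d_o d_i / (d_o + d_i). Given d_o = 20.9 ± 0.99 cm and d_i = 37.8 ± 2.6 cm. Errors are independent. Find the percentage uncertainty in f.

3.91%

∂f/∂d_o = (d_i/(d_o+d_i))² = 0.415;  ∂f/∂d_i = (d_o/(d_o+d_i))² = 0.127
δf = √((∂f/∂d_o · δd_o)² + (∂f/∂d_i · δd_i)²) = √(0.169 + 0.109) = 0.526 cm
f = 13.5 cm, so δf/f = 0.526/13.5 = 0.0391.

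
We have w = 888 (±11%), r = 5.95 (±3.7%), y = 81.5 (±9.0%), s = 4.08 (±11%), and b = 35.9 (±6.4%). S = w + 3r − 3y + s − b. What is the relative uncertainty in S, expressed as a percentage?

Absolute uncertainties add in quadrature for a linear combination:
  (δw)² = 9540;  (3·δr)² = 0.436;  (3·δy)² = 484;  (δs)² = 0.201;  (δb)² = 5.28
δS = √(10000) = 100
S = 630, so δS/S = 100/630 = 0.159.

15.9%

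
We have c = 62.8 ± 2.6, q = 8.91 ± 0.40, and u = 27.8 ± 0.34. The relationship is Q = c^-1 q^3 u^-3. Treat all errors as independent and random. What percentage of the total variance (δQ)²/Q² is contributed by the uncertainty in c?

8.09%

(δQ/Q)² = (-1·δc/c)² + (3·δq/q)² + (-3·δu/u)²
  c term: (-1×0.0414)² = 0.00171
  q term: (3×0.0449)² = 0.0181
  u term: (-3×0.0122)² = 0.00135
Total = 0.0212. Share from c = 0.00171/0.0212 = 0.0809.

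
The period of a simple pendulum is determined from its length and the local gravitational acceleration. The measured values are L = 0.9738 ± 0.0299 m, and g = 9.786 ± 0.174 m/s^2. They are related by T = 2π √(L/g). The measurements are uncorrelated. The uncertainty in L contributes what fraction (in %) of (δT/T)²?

(δT/T)² = (½·δL/L)² + (−½·δg/g)²
  L term: (0.5×0.0307)² = 0.000236
  g term: (-0.5×0.0178)² = 7.9e-05
Total = 0.000315. Share from L = 0.000236/0.000315 = 0.749.

74.9%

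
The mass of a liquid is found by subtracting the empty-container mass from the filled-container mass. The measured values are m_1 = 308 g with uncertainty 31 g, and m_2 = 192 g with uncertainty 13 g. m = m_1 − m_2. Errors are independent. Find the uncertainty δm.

33.6 g

Each term contributes (cᵢ δxᵢ)² to (δm)²:
  (δm_1)² = 961;  (δm_2)² = 169
δm = √(1130) = 33.6 g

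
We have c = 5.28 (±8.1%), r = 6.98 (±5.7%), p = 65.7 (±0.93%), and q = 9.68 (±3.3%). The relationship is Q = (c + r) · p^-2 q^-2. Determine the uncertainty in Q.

Let u = c + r = 12.3. δu = √(δc² + δr²) = √(0.183 + 0.158) = 0.584, so δu/u = 0.0476.
Q is then a monomial in u, p, q:
δQ/Q = √((δu/u)² + (-2·δp/p)² + (-2·δq/q)²) = √(0.00227 + 0.000346 + 0.00436) = 0.0835
Q = 3.03e-05, so δQ = 0.0835 × 3.03e-05 = 2.53e-06.

2.53e-06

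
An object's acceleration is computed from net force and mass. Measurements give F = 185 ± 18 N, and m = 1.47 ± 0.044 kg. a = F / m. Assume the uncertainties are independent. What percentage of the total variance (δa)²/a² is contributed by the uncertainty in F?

91.4%

(δa/a)² = (1·δF/F)² + (-1·δm/m)²
  F term: (1×0.0973)² = 0.00947
  m term: (-1×0.0299)² = 0.000896
Total = 0.0104. Share from F = 0.00947/0.0104 = 0.914.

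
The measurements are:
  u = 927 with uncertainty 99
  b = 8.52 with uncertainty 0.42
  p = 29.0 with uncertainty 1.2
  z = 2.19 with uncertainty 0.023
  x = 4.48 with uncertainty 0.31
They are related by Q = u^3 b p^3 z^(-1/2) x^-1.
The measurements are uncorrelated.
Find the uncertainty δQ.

8.84e+12

Each factor contributes (exponent × relative error)² to (δQ/Q)²:
  (3·δu/u)² = (3×0.107)² = 0.103;  (1·δb/b)² = (1×0.0493)² = 0.00243;  (3·δp/p)² = (3×0.0414)² = 0.0154;  (−½·δz/z)² = (-0.5×0.0105)² = 2.76e-05;  (-1·δx/x)² = (-1×0.0692)² = 0.00479
δQ/Q = √(0.125) = 0.354
Q = 2.5e+13, so δQ = 0.354 × 2.5e+13 = 8.84e+12.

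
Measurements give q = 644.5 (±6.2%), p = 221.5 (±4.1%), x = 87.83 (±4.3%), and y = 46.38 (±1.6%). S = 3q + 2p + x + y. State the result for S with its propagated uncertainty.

Sums and differences: (δS)² = Σ (cᵢ δxᵢ)².
  (3·δq)² = 14400;  (2·δp)² = 330;  (δx)² = 14.3;  (δy)² = 0.551
δS = √(14700) = 121
S = 2511.

2511 ± 121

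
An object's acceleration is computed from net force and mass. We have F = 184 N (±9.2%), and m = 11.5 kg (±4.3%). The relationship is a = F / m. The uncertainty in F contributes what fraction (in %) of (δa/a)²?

82.1%

(δa/a)² = (1·δF/F)² + (-1·δm/m)²
  F term: (1×0.0920)² = 0.00846
  m term: (-1×0.0430)² = 0.00185
Total = 0.0103. Share from F = 0.00846/0.0103 = 0.821.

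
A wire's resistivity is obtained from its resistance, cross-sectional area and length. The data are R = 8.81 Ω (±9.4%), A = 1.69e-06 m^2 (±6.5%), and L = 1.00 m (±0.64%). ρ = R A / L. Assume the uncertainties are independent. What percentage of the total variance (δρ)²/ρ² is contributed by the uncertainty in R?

(δρ/ρ)² = (1·δR/R)² + (1·δA/A)² + (-1·δL/L)²
  R term: (1×0.0940)² = 0.00884
  A term: (1×0.0650)² = 0.00423
  L term: (-1×0.00640)² = 4.1e-05
Total = 0.0131. Share from R = 0.00884/0.0131 = 0.674.

67.4%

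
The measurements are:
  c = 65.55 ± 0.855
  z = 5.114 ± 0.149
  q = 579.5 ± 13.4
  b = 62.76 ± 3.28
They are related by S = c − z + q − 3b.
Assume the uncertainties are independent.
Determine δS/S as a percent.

3.69%

Absolute uncertainties add in quadrature for a linear combination:
  (δc)² = 0.731;  (δz)² = 0.0222;  (δq)² = 180;  (3·δb)² = 96.8
δS = √(277) = 16.6
S = 451.7, so δS/S = 16.6/451.7 = 0.0369.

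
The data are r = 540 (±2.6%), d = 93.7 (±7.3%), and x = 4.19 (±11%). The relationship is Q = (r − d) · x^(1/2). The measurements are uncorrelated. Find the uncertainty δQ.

59.6

Let u = r − d = 446. δu = √(δr² + δd²) = √(197 + 46.8) = 15.6, so δu/u = 0.0350.
Q is then a monomial in u, x:
δQ/Q = √((δu/u)² + (½·δx/x)²) = √(0.00122 + 0.00302) = 0.0652
Q = 914, so δQ = 0.0652 × 914 = 59.6.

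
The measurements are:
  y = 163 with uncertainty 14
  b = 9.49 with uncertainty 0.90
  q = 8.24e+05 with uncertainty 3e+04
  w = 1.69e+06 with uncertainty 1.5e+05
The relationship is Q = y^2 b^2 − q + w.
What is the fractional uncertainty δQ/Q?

Let p = y^2·b^2 = 2.39e+06. δp/p = √((2·δy/y)² + (2·δb/b)²) = √(0.0295 + 0.0360) = 0.256, so δp = 6.12e+05.
Q = p − q + w: δQ = √(δp² + δq² + δw²) = √(3.75e+11 + 9e+08 + 2.25e+10) = 6.31e+05
Q = 3.26e+06, so δQ/Q = 6.31e+05/3.26e+06 = 0.194.

0.194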